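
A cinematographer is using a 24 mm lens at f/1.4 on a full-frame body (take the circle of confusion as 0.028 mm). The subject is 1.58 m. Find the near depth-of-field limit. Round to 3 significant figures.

1.43 m

Hyperfocal distance H = f²/(N·c) + f = 24²/(1.4 × 0.028) + 24 = 576/0.0392 + 24 ≈ 14717.9 mm ≈ 14.72 m.
Near limit Dn = s·(H − f)/(H + s − 2f) = 1580 × (14717.9 − 24) / (14717.9 + 1580 − 2 × 24) = 1580 × 14693.9 / 16249.9 ≈ 1428.7 mm ≈ 1.43 m.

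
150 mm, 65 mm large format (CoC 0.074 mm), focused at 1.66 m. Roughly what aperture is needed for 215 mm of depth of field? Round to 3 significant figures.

Write h = H − f = f²/(N·c). The thin-lens limits are Dn = s·h/(h + (s−f)) and Df = s·h/(h − (s−f)), so DoF = Df − Dn = 2·s·(s−f)·h / (h² − (s−f)²).
That is a quadratic in h: DoF·h² − 2·s·(s−f)·h − DoF·(s−f)² = 0 ⇒ h = (s−f)·(s + √(s² + DoF²)) / DoF = 1510 × (1660 + √(1660² + 215²)) / 215 = 1510 × (1660 + 1673.87) / 215 ≈ 23415 mm.
Then N = f²/(c·h) = 150² / (0.074 × 23415) = 22500 / 1732.7 ≈ 13.

f/13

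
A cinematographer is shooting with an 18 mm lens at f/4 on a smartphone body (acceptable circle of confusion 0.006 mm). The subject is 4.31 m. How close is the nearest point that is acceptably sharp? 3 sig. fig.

Hyperfocal distance H = f²/(N·c) + f = 18²/(4 × 0.006) + 18 = 324/0.024 + 18 ≈ 13518.0 mm ≈ 13.52 m.
Near limit Dn = s·(H − f)/(H + s − 2f) = 4310 × (13518.0 − 18) / (13518.0 + 4310 − 2 × 18) = 4310 × 13500.0 / 17792.0 ≈ 3270.3 mm ≈ 3.27 m.

3.27 m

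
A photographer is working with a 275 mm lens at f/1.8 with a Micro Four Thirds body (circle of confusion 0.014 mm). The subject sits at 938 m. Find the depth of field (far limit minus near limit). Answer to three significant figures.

Hyperfocal distance H = f²/(N·c) + f = 275²/(1.8 × 0.014) + 275 = 75625/0.0252 + 275 ≈ 3001267.1 mm ≈ 3001 m.
Near limit Dn = s·(H − f)/(H + s − 2f) = 938000 × (3001267.1 − 275) / (3001267.1 + 938000 − 2 × 275) = 938000 × 3000992.1 / 3938717.1 ≈ 714682 mm.
Far limit Df = s·(H − f)/(H − s) = 938000 × (3001267.1 − 275) / (3001267.1 − 938000) = 938000 × 3000992.1 / 2063267.1 ≈ 1364307 mm.
Depth of field = Df − Dn = 1364307 − 714682 ≈ 649625 mm ≈ 650 m.

650 m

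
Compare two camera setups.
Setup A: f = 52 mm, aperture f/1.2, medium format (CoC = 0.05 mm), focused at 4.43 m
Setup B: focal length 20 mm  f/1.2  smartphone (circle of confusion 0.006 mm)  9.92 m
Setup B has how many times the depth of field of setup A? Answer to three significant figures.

Setup A: H = 52²/(1.2×0.05) + 52 ≈ 45118.7 mm; DoF = Df − Dn = 4906.66 − 4037.75 ≈ 868.91 mm.
Setup B: H = 20²/(1.2×0.006) + 20 ≈ 55575.6 mm; DoF = Df − Dn = 12071.1 − 8419.6 ≈ 3651.5 mm.
Ratio = 3651.5 / 868.91 ≈ 4.20.

4.20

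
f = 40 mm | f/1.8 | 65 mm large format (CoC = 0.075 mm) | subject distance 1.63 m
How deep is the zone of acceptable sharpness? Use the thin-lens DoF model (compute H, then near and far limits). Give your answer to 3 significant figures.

Hyperfocal distance H = f²/(N·c) + f = 40²/(1.8 × 0.075) + 40 = 1600/0.135 + 40 ≈ 11891.9 mm ≈ 11.89 m.
Near limit Dn = s·(H − f)/(H + s − 2f) = 1630 × (11891.9 − 40) / (11891.9 + 1630 − 2 × 40) = 1630 × 11851.9 / 13441.9 ≈ 1437.19 mm.
Far limit Df = s·(H − f)/(H − s) = 1630 × (11891.9 − 40) / (11891.9 − 1630) = 1630 × 11851.9 / 10261.9 ≈ 1882.56 mm.
Depth of field = Df − Dn = 1882.56 − 1437.19 ≈ 445.37 mm.

445 mm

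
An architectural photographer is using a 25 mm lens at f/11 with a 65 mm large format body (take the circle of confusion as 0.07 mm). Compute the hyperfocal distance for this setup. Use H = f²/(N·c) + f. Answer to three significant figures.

0.837 m

Hyperfocal distance H = f²/(N·c) + f = 25²/(11 × 0.07) + 25 = 625/0.77 + 25 ≈ 836.7 mm ≈ 0.837 m.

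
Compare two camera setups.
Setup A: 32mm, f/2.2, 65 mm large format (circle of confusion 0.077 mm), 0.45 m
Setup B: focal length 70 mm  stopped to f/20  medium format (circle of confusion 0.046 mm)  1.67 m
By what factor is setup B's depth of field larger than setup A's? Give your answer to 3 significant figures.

17.6

Setup A: H = 32²/(2.2×0.077) + 32 ≈ 6076.9 mm; DoF = Df − Dn = 483.429 − 420.895 ≈ 62.534 mm.
Setup B: H = 70²/(20×0.046) + 70 ≈ 5396.1 mm; DoF = Df − Dn = 2387.1 − 1284.2 ≈ 1102.9 mm.
Ratio = 1102.9 / 62.534 ≈ 17.6.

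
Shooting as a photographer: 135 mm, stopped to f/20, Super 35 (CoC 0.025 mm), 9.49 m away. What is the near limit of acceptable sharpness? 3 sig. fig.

7.55 m

Hyperfocal distance H = f²/(N·c) + f = 135²/(20 × 0.025) + 135 = 18225/0.5 + 135 ≈ 36585.0 mm ≈ 36.59 m.
Near limit Dn = s·(H − f)/(H + s − 2f) = 9490 × (36585.0 − 135) / (36585.0 + 9490 − 2 × 135) = 9490 × 36450.0 / 45805.0 ≈ 7551.8 mm ≈ 7.55 m.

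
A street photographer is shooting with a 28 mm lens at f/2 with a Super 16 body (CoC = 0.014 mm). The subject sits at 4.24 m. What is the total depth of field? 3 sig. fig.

Hyperfocal distance H = f²/(N·c) + f = 28²/(2 × 0.014) + 28 = 784/0.028 + 28 ≈ 28028.0 mm ≈ 28.03 m.
Near limit Dn = s·(H − f)/(H + s − 2f) = 4240 × (28028.0 − 28) / (28028.0 + 4240 − 2 × 28) = 4240 × 28000.0 / 32212.0 ≈ 3685.6 mm.
Far limit Df = s·(H − f)/(H − s) = 4240 × (28028.0 − 28) / (28028.0 − 4240) = 4240 × 28000.0 / 23788.0 ≈ 4990.8 mm.
Depth of field = Df − Dn = 4990.8 − 3685.6 ≈ 1305.2 mm ≈ 1.31 m.

1.31 m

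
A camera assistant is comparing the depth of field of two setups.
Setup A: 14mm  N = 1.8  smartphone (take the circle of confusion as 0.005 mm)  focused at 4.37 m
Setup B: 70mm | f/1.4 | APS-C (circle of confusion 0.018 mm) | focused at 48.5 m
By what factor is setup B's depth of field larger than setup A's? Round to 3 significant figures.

14.1

Setup A: H = 14²/(1.8×0.005) + 14 ≈ 21791.8 mm; DoF = Df − Dn = 5462.6 − 3641.6 ≈ 1821.0 mm.
Setup B: H = 70²/(1.4×0.018) + 70 ≈ 194514.4 mm; DoF = Df − Dn = 64586 − 38829 ≈ 25757 mm.
Ratio = 25757 / 1821.0 ≈ 14.1.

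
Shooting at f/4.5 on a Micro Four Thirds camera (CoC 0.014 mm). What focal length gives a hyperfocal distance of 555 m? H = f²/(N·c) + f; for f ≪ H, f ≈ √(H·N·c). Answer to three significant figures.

187 mm

From H = f²/(N·c) + f, with f ≪ H: f ≈ √(H·N·c) = √(555000 × 4.5 × 0.014) = √34965 ≈ 187.0 mm.
The +f correction barely moves this — solving exactly, f² + N·c·f − N·c·H = 0 ⇒ f = (−N·c + √((N·c)² + 4·N·c·H))/2 = (−0.063 + √139860)/2 ≈ 186.96 mm, so f ≈ 187 mm.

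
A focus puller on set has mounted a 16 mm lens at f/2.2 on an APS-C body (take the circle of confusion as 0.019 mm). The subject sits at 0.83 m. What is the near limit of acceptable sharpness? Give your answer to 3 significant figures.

Hyperfocal distance H = f²/(N·c) + f = 16²/(2.2 × 0.019) + 16 = 256/0.0418 + 16 ≈ 6140.4 mm ≈ 6.140 m.
Near limit Dn = s·(H − f)/(H + s − 2f) = 830 × (6140.4 − 16) / (6140.4 + 830 − 2 × 16) = 830 × 6124.4 / 6938.4 ≈ 732.63 mm ≈ 0.733 m.

0.733 m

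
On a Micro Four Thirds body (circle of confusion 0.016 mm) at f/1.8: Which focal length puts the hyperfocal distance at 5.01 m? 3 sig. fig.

12.0 mm

From H = f²/(N·c) + f, with f ≪ H: f ≈ √(H·N·c) = √(5010 × 1.8 × 0.016) = √144.29 ≈ 12.01 mm.
The +f correction barely moves this — solving exactly, f² + N·c·f − N·c·H = 0 ⇒ f = (−N·c + √((N·c)² + 4·N·c·H))/2 = (−0.0288 + √577.15)/2 ≈ 11.998 mm, so f ≈ 12.0 mm.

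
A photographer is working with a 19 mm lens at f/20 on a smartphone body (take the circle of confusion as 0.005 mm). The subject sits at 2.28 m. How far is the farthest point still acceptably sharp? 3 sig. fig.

6.10 m

Hyperfocal distance H = f²/(N·c) + f = 19²/(20 × 0.005) + 19 = 361/0.1 + 19 ≈ 3629.0 mm ≈ 3.629 m.
Far limit Df = s·(H − f)/(H − s) = 2280 × (3629.0 − 19) / (3629.0 − 2280) = 2280 × 3610.0 / 1349.0 ≈ 6101.4 mm ≈ 6.10 m.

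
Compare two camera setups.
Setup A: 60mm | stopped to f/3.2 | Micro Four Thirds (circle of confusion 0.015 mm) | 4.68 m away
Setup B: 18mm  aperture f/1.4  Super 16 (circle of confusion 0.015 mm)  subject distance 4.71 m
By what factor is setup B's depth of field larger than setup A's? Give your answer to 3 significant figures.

5.45

Setup A: H = 60²/(3.2×0.015) + 60 ≈ 75060.0 mm; DoF = Df − Dn = 4987.21 − 4408.44 ≈ 578.77 mm.
Setup B: H = 18²/(1.4×0.015) + 18 ≈ 15446.6 mm; DoF = Df − Dn = 6768.3 − 3611.7 ≈ 3156.6 mm.
Ratio = 3156.6 / 578.77 ≈ 5.45.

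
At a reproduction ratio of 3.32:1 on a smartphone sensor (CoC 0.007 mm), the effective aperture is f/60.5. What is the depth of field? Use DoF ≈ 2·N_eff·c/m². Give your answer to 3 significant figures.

At magnification m, DoF ≈ 2·N_eff·c/m² = 2 × 60.5 × 0.007 / 3.32² = 0.847 / 11.02 ≈ 0.0768 mm.

0.0768 mm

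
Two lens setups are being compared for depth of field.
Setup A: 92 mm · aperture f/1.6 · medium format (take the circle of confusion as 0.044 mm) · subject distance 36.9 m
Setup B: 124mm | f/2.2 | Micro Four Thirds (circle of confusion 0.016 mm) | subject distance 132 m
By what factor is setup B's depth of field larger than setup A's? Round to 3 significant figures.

Setup A: H = 92²/(1.6×0.044) + 92 ≈ 120319.3 mm; DoF = Df − Dn = 53182 − 28251 ≈ 24931 mm.
Setup B: H = 124²/(2.2×0.016) + 124 ≈ 436942.2 mm; DoF = Df − Dn = 189085 − 101390 ≈ 87695 mm.
Ratio = 87695 / 24931 ≈ 3.52.

3.52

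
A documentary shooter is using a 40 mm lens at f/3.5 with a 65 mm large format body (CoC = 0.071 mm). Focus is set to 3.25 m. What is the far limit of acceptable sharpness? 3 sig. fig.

Hyperfocal distance H = f²/(N·c) + f = 40²/(3.5 × 0.071) + 40 = 1600/0.2485 + 40 ≈ 6478.6 mm ≈ 6.479 m.
Far limit Df = s·(H − f)/(H − s) = 3250 × (6478.6 − 40) / (6478.6 − 3250) = 3250 × 6438.6 / 3228.6 ≈ 6481.2 mm ≈ 6.48 m.

6.48 m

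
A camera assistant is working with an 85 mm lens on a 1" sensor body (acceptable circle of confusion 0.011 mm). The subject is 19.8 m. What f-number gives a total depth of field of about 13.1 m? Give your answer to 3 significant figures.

Write h = H − f = f²/(N·c). The thin-lens limits are Dn = s·h/(h + (s−f)) and Df = s·h/(h − (s−f)), so DoF = Df − Dn = 2·s·(s−f)·h / (h² − (s−f)²).
That is a quadratic in h: DoF·h² − 2·s·(s−f)·h − DoF·(s−f)² = 0 ⇒ h = (s−f)·(s + √(s² + DoF²)) / DoF = 19715 × (19800 + √(19800² + 13100²)) / 13100 = 19715 × (19800 + 23741.3) / 13100 ≈ 65528 mm.
Then N = f²/(c·h) = 85² / (0.011 × 65528) = 7225 / 720.81 ≈ 10.

f/10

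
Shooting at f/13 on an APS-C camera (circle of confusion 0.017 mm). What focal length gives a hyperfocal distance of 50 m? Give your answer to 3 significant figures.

105 mm

From H = f²/(N·c) + f, with f ≪ H: f ≈ √(H·N·c) = √(50000 × 13 × 0.017) = √11050 ≈ 105.1 mm.
The +f correction barely moves this — solving exactly, f² + N·c·f − N·c·H = 0 ⇒ f = (−N·c + √((N·c)² + 4·N·c·H))/2 = (−0.221 + √44200)/2 ≈ 105.01 mm, so f ≈ 105 mm.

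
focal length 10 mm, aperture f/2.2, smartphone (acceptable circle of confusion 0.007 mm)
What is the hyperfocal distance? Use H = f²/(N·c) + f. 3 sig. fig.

6.50 m

Hyperfocal distance H = f²/(N·c) + f = 10²/(2.2 × 0.007) + 10 = 100/0.0154 + 10 ≈ 6503.5 mm ≈ 6.50 m.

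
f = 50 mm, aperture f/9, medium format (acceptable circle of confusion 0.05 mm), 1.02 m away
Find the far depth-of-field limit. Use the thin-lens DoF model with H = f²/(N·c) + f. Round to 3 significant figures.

1.24 m

Hyperfocal distance H = f²/(N·c) + f = 50²/(9 × 0.05) + 50 = 2500/0.45 + 50 ≈ 5605.6 mm ≈ 5.606 m.
Far limit Df = s·(H − f)/(H − s) = 1020 × (5605.6 − 50) / (5605.6 − 1020) = 1020 × 5555.6 / 4585.6 ≈ 1235.8 mm ≈ 1.24 m.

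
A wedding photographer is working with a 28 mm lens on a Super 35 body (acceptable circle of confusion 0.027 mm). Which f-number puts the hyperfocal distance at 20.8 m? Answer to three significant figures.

f/1.40

Rearrange H = f²/(N·c) + f for N: N = f² / ((H − f)·c).
N = 28² / ((20800 − 28) × 0.027) = 784 / 560.8 ≈ 1.40.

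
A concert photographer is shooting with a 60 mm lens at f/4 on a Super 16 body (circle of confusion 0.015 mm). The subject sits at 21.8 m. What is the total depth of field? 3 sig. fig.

18.2 m

Hyperfocal distance H = f²/(N·c) + f = 60²/(4 × 0.015) + 60 = 3600/0.06 + 60 ≈ 60060.0 mm ≈ 60.06 m.
Near limit Dn = s·(H − f)/(H + s − 2f) = 21800 × (60060.0 − 60) / (60060.0 + 21800 − 2 × 60) = 21800 × 60000.0 / 81740.0 ≈ 16002 mm.
Far limit Df = s·(H − f)/(H − s) = 21800 × (60060.0 − 60) / (60060.0 − 21800) = 21800 × 60000.0 / 38260.0 ≈ 34187 mm.
Depth of field = Df − Dn = 34187 − 16002 ≈ 18185 mm ≈ 18.2 m.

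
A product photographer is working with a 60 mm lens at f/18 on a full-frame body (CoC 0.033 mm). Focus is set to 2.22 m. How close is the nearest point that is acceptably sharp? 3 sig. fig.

Hyperfocal distance H = f²/(N·c) + f = 60²/(18 × 0.033) + 60 = 3600/0.594 + 60 ≈ 6120.6 mm ≈ 6.121 m.
Near limit Dn = s·(H − f)/(H + s − 2f) = 2220 × (6120.6 − 60) / (6120.6 + 2220 − 2 × 60) = 2220 × 6060.6 / 8220.6 ≈ 1636.7 mm ≈ 1.64 m.

1.64 m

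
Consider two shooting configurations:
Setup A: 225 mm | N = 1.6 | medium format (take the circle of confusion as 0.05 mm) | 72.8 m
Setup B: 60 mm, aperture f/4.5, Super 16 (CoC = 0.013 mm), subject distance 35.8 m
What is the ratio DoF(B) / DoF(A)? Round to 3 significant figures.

3.71

Setup A: H = 225²/(1.6×0.05) + 225 ≈ 633037.5 mm; DoF = Df − Dn = 82231 − 65310 ≈ 16921 mm.
Setup B: H = 60²/(4.5×0.013) + 60 ≈ 61598.5 mm; DoF = Df − Dn = 85396 − 22647 ≈ 62749 mm.
Ratio = 62749 / 16921 ≈ 3.71.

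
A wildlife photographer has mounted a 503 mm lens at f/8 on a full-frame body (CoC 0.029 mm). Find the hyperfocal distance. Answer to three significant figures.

1090 m

Hyperfocal distance H = f²/(N·c) + f = 503²/(8 × 0.029) + 503 = 253009/0.232 + 503 ≈ 1091059.0 mm ≈ 1090 m.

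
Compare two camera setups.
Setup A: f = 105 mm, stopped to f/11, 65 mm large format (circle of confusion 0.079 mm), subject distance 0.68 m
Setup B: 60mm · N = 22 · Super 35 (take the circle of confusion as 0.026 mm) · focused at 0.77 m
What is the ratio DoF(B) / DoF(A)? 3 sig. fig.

2.85

Setup A: H = 105²/(11×0.079) + 105 ≈ 12792.0 mm; DoF = Df − Dn = 712.282 − 650.517 ≈ 61.765 mm.
Setup B: H = 60²/(22×0.026) + 60 ≈ 6353.7 mm; DoF = Df − Dn = 867.91 − 691.94 ≈ 175.97 mm.
Ratio = 175.97 / 61.765 ≈ 2.85.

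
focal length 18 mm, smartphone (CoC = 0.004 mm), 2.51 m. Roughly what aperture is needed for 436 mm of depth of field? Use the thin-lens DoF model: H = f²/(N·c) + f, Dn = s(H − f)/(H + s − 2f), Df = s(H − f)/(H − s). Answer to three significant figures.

f/2.80

Write h = H − f = f²/(N·c). The thin-lens limits are Dn = s·h/(h + (s−f)) and Df = s·h/(h − (s−f)), so DoF = Df − Dn = 2·s·(s−f)·h / (h² − (s−f)²).
That is a quadratic in h: DoF·h² − 2·s·(s−f)·h − DoF·(s−f)² = 0 ⇒ h = (s−f)·(s + √(s² + DoF²)) / DoF = 2492 × (2510 + √(2510² + 436²)) / 436 = 2492 × (2510 + 2547.59) / 436 ≈ 28907 mm.
Then N = f²/(c·h) = 18² / (0.004 × 28907) = 324 / 115.63 ≈ 2.80.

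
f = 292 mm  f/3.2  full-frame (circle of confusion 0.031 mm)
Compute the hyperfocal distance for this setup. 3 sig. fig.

Hyperfocal distance H = f²/(N·c) + f = 292²/(3.2 × 0.031) + 292 = 85264/0.0992 + 292 ≈ 859808.1 mm ≈ 860 m.

860 m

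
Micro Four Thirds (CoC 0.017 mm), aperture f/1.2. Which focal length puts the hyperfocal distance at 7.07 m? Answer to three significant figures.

12.0 mm

From H = f²/(N·c) + f, with f ≪ H: f ≈ √(H·N·c) = √(7070 × 1.2 × 0.017) = √144.23 ≈ 12.01 mm.
The +f correction barely moves this — solving exactly, f² + N·c·f − N·c·H = 0 ⇒ f = (−N·c + √((N·c)² + 4·N·c·H))/2 = (−0.0204 + √576.91)/2 ≈ 11.999 mm, so f ≈ 12.0 mm.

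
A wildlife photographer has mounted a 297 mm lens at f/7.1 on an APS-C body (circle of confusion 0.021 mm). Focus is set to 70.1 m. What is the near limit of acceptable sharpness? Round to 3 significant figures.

62.7 m

Hyperfocal distance H = f²/(N·c) + f = 297²/(7.1 × 0.021) + 297 = 88209/0.1491 + 297 ≈ 591906.7 mm ≈ 591.9 m.
Near limit Dn = s·(H − f)/(H + s − 2f) = 70100 × (591906.7 − 297) / (591906.7 + 70100 − 2 × 297) = 70100 × 591609.7 / 661412.7 ≈ 62702 mm ≈ 62.7 m.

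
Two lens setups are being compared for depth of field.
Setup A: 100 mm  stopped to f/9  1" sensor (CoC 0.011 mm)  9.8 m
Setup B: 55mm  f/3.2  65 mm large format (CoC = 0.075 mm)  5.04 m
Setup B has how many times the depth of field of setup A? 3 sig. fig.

2.49

Setup A: H = 100²/(9×0.011) + 100 ≈ 101110.1 mm; DoF = Df − Dn = 10841.1 − 8941.4 ≈ 1899.7 mm.
Setup B: H = 55²/(3.2×0.075) + 55 ≈ 12659.2 mm; DoF = Df − Dn = 8337.5 − 3611.6 ≈ 4725.9 mm.
Ratio = 4725.9 / 1899.7 ≈ 2.49.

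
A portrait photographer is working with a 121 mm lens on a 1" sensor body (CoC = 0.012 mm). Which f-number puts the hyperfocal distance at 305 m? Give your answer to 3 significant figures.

f/4

Rearrange H = f²/(N·c) + f for N: N = f² / ((H − f)·c).
N = 121² / ((305000 − 121) × 0.012) = 14641 / 3659 ≈ 4.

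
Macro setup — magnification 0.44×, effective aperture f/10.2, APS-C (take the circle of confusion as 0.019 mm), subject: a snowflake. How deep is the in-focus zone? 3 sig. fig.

2.00 mm

At magnification m, DoF ≈ 2·N_eff·c/m² = 2 × 10.2 × 0.019 / 0.44² = 0.3876 / 0.1936 ≈ 2 mm.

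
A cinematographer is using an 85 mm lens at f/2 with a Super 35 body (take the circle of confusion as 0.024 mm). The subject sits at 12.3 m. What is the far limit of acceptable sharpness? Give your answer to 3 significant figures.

Hyperfocal distance H = f²/(N·c) + f = 85²/(2 × 0.024) + 85 = 7225/0.048 + 85 ≈ 150605.8 mm ≈ 150.6 m.
Far limit Df = s·(H − f)/(H − s) = 12300 × (150605.8 − 85) / (150605.8 − 12300) = 12300 × 150520.8 / 138305.8 ≈ 13386 mm ≈ 13.4 m.

13.4 m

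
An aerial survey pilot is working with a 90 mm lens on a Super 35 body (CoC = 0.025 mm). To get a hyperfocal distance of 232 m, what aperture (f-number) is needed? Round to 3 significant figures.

f/1.40

Rearrange H = f²/(N·c) + f for N: N = f² / ((H − f)·c).
N = 90² / ((232000 − 90) × 0.025) = 8100 / 5798 ≈ 1.40.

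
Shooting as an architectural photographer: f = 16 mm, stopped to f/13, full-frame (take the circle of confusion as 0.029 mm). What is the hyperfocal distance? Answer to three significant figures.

Hyperfocal distance H = f²/(N·c) + f = 16²/(13 × 0.029) + 16 = 256/0.377 + 16 ≈ 695.0 mm ≈ 0.695 m.

0.695 m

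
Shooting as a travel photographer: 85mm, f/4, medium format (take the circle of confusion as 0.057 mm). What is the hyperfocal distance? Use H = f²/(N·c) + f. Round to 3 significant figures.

Hyperfocal distance H = f²/(N·c) + f = 85²/(4 × 0.057) + 85 = 7225/0.228 + 85 ≈ 31773.6 mm ≈ 31.8 m.

31.8 m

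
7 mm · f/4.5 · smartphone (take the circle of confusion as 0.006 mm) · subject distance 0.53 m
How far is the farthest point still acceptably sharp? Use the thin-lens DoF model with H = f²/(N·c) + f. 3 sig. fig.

0.745 m

Hyperfocal distance H = f²/(N·c) + f = 7²/(4.5 × 0.006) + 7 = 49/0.027 + 7 ≈ 1821.8 mm ≈ 1.822 m.
Far limit Df = s·(H − f)/(H − s) = 530 × (1821.8 − 7) / (1821.8 − 530) = 530 × 1814.8 / 1291.8 ≈ 744.57 mm ≈ 0.745 m.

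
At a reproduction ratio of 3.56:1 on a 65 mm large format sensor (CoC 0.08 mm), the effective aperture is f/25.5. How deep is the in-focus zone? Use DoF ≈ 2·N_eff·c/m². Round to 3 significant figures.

At magnification m, DoF ≈ 2·N_eff·c/m² = 2 × 25.5 × 0.08 / 3.56² = 4.08 / 12.67 ≈ 0.322 mm.

0.322 mm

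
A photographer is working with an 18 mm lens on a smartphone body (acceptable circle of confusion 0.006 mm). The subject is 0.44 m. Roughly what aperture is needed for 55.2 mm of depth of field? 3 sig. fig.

Write h = H − f = f²/(N·c). The thin-lens limits are Dn = s·h/(h + (s−f)) and Df = s·h/(h − (s−f)), so DoF = Df − Dn = 2·s·(s−f)·h / (h² − (s−f)²).
That is a quadratic in h: DoF·h² − 2·s·(s−f)·h − DoF·(s−f)² = 0 ⇒ h = (s−f)·(s + √(s² + DoF²)) / DoF = 422 × (440 + √(440² + 55.2²)) / 55.2 = 422 × (440 + 443.449) / 55.2 ≈ 6753.9 mm.
Then N = f²/(c·h) = 18² / (0.006 × 6753.9) = 324 / 40.523 ≈ 8.

f/8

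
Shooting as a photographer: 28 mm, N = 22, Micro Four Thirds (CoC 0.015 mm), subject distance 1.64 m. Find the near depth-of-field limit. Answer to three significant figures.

0.977 m

Hyperfocal distance H = f²/(N·c) + f = 28²/(22 × 0.015) + 28 = 784/0.33 + 28 ≈ 2403.8 mm ≈ 2.404 m.
Near limit Dn = s·(H − f)/(H + s − 2f) = 1640 × (2403.8 − 28) / (2403.8 + 1640 − 2 × 28) = 1640 × 2375.8 / 3987.8 ≈ 977.05 mm ≈ 0.977 m.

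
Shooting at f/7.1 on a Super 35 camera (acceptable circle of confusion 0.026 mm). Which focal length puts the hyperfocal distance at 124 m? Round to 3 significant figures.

From H = f²/(N·c) + f, with f ≪ H: f ≈ √(H·N·c) = √(124000 × 7.1 × 0.026) = √22890 ≈ 151.3 mm.
The +f correction barely moves this — solving exactly, f² + N·c·f − N·c·H = 0 ⇒ f = (−N·c + √((N·c)² + 4·N·c·H))/2 = (−0.1846 + √91562)/2 ≈ 151.20 mm, so f ≈ 151 mm.

151 mm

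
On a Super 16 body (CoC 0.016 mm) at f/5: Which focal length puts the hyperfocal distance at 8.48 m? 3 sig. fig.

From H = f²/(N·c) + f, with f ≪ H: f ≈ √(H·N·c) = √(8480 × 5 × 0.016) = √678.40 ≈ 26.05 mm.
Exact: f² + N·c·f − N·c·H = 0 ⇒ f = (−N·c + √((N·c)² + 4·N·c·H))/2 = (−0.08 + √2713.6)/2 ≈ 26.006 mm ≈ 26.0 mm.

26.0 mm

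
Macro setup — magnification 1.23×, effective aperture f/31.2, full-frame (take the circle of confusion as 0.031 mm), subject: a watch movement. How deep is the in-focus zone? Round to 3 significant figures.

At magnification m, DoF ≈ 2·N_eff·c/m² = 2 × 31.2 × 0.031 / 1.23² = 1.934 / 1.513 ≈ 1.28 mm.

1.28 mm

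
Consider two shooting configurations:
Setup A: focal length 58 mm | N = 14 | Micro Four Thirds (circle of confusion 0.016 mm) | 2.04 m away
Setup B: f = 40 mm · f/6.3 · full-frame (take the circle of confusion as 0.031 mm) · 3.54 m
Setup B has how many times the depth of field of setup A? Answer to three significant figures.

6.75

Setup A: H = 58²/(14×0.016) + 58 ≈ 15075.9 mm; DoF = Df − Dn = 2350.17 − 1802.16 ≈ 548.01 mm.
Setup B: H = 40²/(6.3×0.031) + 40 ≈ 8232.5 mm; DoF = Df − Dn = 6180.4 − 2480.3 ≈ 3700.1 mm.
Ratio = 3700.1 / 548.01 ≈ 6.75.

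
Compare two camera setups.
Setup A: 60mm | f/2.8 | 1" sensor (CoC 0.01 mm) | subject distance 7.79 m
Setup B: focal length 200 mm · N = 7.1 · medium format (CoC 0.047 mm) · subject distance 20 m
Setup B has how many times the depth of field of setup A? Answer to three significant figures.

7.23

Setup A: H = 60²/(2.8×0.01) + 60 ≈ 128631.4 mm; DoF = Df − Dn = 8288.31 − 7348.21 ≈ 940.10 mm.
Setup B: H = 200²/(7.1×0.047) + 200 ≈ 120068.1 mm; DoF = Df − Dn = 23957.3 − 17164.7 ≈ 6792.6 mm.
Ratio = 6792.6 / 940.10 ≈ 7.23.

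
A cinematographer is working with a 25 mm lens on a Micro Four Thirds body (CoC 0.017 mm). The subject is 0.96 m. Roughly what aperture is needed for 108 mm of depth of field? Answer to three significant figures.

Write h = H − f = f²/(N·c). The thin-lens limits are Dn = s·h/(h + (s−f)) and Df = s·h/(h − (s−f)), so DoF = Df − Dn = 2·s·(s−f)·h / (h² − (s−f)²).
That is a quadratic in h: DoF·h² − 2·s·(s−f)·h − DoF·(s−f)² = 0 ⇒ h = (s−f)·(s + √(s² + DoF²)) / DoF = 935 × (960 + √(960² + 108²)) / 108 = 935 × (960 + 966.056) / 108 ≈ 16675 mm.
Then N = f²/(c·h) = 25² / (0.017 × 16675) = 625 / 283.47 ≈ 2.20.

f/2.20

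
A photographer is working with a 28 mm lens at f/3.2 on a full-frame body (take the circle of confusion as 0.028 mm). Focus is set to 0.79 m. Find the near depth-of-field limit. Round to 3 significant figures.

0.727 m

Hyperfocal distance H = f²/(N·c) + f = 28²/(3.2 × 0.028) + 28 = 784/0.0896 + 28 ≈ 8778.0 mm ≈ 8.778 m.
Near limit Dn = s·(H − f)/(H + s − 2f) = 790 × (8778.0 − 28) / (8778.0 + 790 − 2 × 28) = 790 × 8750.0 / 9512.0 ≈ 726.71 mm ≈ 0.727 m.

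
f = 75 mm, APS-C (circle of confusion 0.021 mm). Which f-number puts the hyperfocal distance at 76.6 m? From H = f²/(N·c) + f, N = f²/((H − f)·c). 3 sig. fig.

Rearrange H = f²/(N·c) + f for N: N = f² / ((H − f)·c).
N = 75² / ((76600 − 75) × 0.021) = 5625 / 1607 ≈ 3.50.

f/3.50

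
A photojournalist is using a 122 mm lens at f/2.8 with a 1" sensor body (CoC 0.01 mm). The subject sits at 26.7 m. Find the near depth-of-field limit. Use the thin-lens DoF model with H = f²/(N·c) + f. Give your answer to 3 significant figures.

Hyperfocal distance H = f²/(N·c) + f = 122²/(2.8 × 0.01) + 122 = 14884/0.028 + 122 ≈ 531693.4 mm ≈ 531.7 m.
Near limit Dn = s·(H − f)/(H + s − 2f) = 26700 × (531693.4 − 122) / (531693.4 + 26700 − 2 × 122) = 26700 × 531571.4 / 558149.4 ≈ 25429 mm ≈ 25.4 m.

25.4 m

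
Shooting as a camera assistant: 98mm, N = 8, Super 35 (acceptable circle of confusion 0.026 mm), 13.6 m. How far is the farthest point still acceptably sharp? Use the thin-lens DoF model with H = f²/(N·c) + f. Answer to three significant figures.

Hyperfocal distance H = f²/(N·c) + f = 98²/(8 × 0.026) + 98 = 9604/0.208 + 98 ≈ 46271.1 mm ≈ 46.27 m.
Far limit Df = s·(H − f)/(H − s) = 13600 × (46271.1 − 98) / (46271.1 − 13600) = 13600 × 46173.1 / 32671.1 ≈ 19220 mm ≈ 19.2 m.

19.2 m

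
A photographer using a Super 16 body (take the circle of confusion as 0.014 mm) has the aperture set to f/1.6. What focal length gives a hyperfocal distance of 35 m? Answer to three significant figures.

28.0 mm

From H = f²/(N·c) + f, with f ≪ H: f ≈ √(H·N·c) = √(35000 × 1.6 × 0.014) = √784.00 ≈ 28.00 mm.
The +f correction barely moves this — solving exactly, f² + N·c·f − N·c·H = 0 ⇒ f = (−N·c + √((N·c)² + 4·N·c·H))/2 = (−0.0224 + √3136.0)/2 ≈ 27.989 mm, so f ≈ 28.0 mm.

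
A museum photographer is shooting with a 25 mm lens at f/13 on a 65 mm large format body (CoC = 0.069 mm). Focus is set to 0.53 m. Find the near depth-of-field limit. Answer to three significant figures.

Hyperfocal distance H = f²/(N·c) + f = 25²/(13 × 0.069) + 25 = 625/0.897 + 25 ≈ 721.8 mm ≈ 0.722 m.
Near limit Dn = s·(H − f)/(H + s − 2f) = 530 × (721.8 − 25) / (721.8 + 530 − 2 × 25) = 530 × 696.8 / 1201.8 ≈ 307.29 mm.

307 mm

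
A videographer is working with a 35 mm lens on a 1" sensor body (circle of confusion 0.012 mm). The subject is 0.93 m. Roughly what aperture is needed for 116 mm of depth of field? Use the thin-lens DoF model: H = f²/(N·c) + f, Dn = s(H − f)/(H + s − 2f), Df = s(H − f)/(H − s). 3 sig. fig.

f/7.09

Write h = H − f = f²/(N·c). The thin-lens limits are Dn = s·h/(h + (s−f)) and Df = s·h/(h − (s−f)), so DoF = Df − Dn = 2·s·(s−f)·h / (h² − (s−f)²).
That is a quadratic in h: DoF·h² − 2·s·(s−f)·h − DoF·(s−f)² = 0 ⇒ h = (s−f)·(s + √(s² + DoF²)) / DoF = 895 × (930 + √(930² + 116²)) / 116 = 895 × (930 + 937.206) / 116 ≈ 14406 mm.
Then N = f²/(c·h) = 35² / (0.012 × 14406) = 1225 / 172.88 ≈ 7.09.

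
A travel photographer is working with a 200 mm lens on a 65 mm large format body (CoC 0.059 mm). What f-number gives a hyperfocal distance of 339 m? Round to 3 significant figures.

f/2.00

Rearrange H = f²/(N·c) + f for N: N = f² / ((H − f)·c).
N = 200² / ((339000 − 200) × 0.059) = 40000 / 19989 ≈ 2.00.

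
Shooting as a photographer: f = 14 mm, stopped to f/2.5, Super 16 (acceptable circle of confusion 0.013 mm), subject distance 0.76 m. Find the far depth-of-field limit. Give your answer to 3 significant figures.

Hyperfocal distance H = f²/(N·c) + f = 14²/(2.5 × 0.013) + 14 = 196/0.0325 + 14 ≈ 6044.8 mm ≈ 6.045 m.
Far limit Df = s·(H − f)/(H − s) = 760 × (6044.8 − 14) / (6044.8 − 760) = 760 × 6030.8 / 5284.8 ≈ 867.28 mm ≈ 0.867 m.

0.867 m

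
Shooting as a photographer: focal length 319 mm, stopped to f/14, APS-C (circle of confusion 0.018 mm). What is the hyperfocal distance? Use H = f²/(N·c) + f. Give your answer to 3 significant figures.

Hyperfocal distance H = f²/(N·c) + f = 319²/(14 × 0.018) + 319 = 101761/0.252 + 319 ≈ 404132.5 mm ≈ 404 m.

404 m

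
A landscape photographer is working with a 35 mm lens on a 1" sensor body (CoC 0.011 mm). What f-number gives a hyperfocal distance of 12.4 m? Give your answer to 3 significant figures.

Rearrange H = f²/(N·c) + f for N: N = f² / ((H − f)·c).
N = 35² / ((12400 − 35) × 0.011) = 1225 / 136.0 ≈ 9.01.

f/9.01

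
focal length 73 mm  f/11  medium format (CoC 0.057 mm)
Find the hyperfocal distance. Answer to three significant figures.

8.57 m

Hyperfocal distance H = f²/(N·c) + f = 73²/(11 × 0.057) + 73 = 5329/0.627 + 73 ≈ 8572.2 mm ≈ 8.57 m.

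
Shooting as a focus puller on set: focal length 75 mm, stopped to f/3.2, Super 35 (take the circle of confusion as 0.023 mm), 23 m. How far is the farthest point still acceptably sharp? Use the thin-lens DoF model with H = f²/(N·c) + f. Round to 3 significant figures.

32.9 m

Hyperfocal distance H = f²/(N·c) + f = 75²/(3.2 × 0.023) + 75 = 5625/0.0736 + 75 ≈ 76501.6 mm ≈ 76.50 m.
Far limit Df = s·(H − f)/(H − s) = 23000 × (76501.6 − 75) / (76501.6 − 23000) = 23000 × 76426.6 / 53501.6 ≈ 32855 mm ≈ 32.9 m.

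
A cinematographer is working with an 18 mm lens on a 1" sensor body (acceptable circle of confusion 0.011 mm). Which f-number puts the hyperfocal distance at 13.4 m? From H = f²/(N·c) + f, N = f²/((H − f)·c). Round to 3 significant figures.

f/2.20

Rearrange H = f²/(N·c) + f for N: N = f² / ((H − f)·c).
N = 18² / ((13400 − 18) × 0.011) = 324 / 147.2 ≈ 2.20.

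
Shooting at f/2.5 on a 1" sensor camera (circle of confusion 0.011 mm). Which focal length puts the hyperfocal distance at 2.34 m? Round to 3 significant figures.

8.01 mm

From H = f²/(N·c) + f, with f ≪ H: f ≈ √(H·N·c) = √(2340 × 2.5 × 0.011) = √64.350 ≈ 8.022 mm.
Exact: f² + N·c·f − N·c·H = 0 ⇒ f = (−N·c + √((N·c)² + 4·N·c·H))/2 = (−0.0275 + √257.40)/2 ≈ 8.0081 mm ≈ 8.01 mm.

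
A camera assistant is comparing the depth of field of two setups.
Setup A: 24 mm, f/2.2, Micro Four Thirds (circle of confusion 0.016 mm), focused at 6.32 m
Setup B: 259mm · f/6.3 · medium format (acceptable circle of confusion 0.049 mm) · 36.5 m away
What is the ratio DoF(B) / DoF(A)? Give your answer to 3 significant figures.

Setup A: H = 24²/(2.2×0.016) + 24 ≈ 16387.6 mm; DoF = Df − Dn = 10272.3 − 4564.0 ≈ 5708.3 mm.
Setup B: H = 259²/(6.3×0.049) + 259 ≈ 217560.6 mm; DoF = Df − Dn = 43806 − 31283 ≈ 12523 mm.
Ratio = 12523 / 5708.3 ≈ 2.19.

2.19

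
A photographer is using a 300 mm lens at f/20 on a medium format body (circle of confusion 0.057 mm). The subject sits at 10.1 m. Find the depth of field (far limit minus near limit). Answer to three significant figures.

2.55 m

Hyperfocal distance H = f²/(N·c) + f = 300²/(20 × 0.057) + 300 = 90000/1.14 + 300 ≈ 79247.4 mm ≈ 79.25 m.
Near limit Dn = s·(H − f)/(H + s − 2f) = 10100 × (79247.4 − 300) / (79247.4 + 10100 − 2 × 300) = 10100 × 78947.4 / 88747.4 ≈ 8984.7 mm.
Far limit Df = s·(H − f)/(H − s) = 10100 × (79247.4 − 300) / (79247.4 − 10100) = 10100 × 78947.4 / 69147.4 ≈ 11531.4 mm.
Depth of field = Df − Dn = 11531.4 − 8984.7 ≈ 2546.7 mm ≈ 2.55 m.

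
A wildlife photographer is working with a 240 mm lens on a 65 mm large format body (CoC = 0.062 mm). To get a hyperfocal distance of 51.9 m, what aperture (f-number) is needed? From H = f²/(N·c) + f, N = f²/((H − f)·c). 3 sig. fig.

Rearrange H = f²/(N·c) + f for N: N = f² / ((H − f)·c).
N = 240² / ((51900 − 240) × 0.062) = 57600 / 3203 ≈ 18.

f/18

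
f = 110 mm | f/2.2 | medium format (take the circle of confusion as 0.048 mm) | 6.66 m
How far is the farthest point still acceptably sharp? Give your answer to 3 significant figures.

Hyperfocal distance H = f²/(N·c) + f = 110²/(2.2 × 0.048) + 110 = 12100/0.1056 + 110 ≈ 114693.3 mm ≈ 114.7 m.
Far limit Df = s·(H − f)/(H − s) = 6660 × (114693.3 − 110) / (114693.3 − 6660) = 6660 × 114583.3 / 108033.3 ≈ 7063.8 mm ≈ 7.06 m.

7.06 m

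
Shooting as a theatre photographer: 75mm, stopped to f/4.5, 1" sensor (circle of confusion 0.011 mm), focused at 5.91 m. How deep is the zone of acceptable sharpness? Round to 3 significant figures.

Hyperfocal distance H = f²/(N·c) + f = 75²/(4.5 × 0.011) + 75 = 5625/0.0495 + 75 ≈ 113711.4 mm ≈ 113.7 m.
Near limit Dn = s·(H − f)/(H + s − 2f) = 5910 × (113711.4 − 75) / (113711.4 + 5910 − 2 × 75) = 5910 × 113636.4 / 119471.4 ≈ 5621.35 mm.
Far limit Df = s·(H − f)/(H − s) = 5910 × (113711.4 − 75) / (113711.4 − 5910) = 5910 × 113636.4 / 107801.4 ≈ 6229.89 mm.
Depth of field = Df − Dn = 6229.89 − 5621.35 ≈ 608.54 mm ≈ 0.609 m.

0.609 m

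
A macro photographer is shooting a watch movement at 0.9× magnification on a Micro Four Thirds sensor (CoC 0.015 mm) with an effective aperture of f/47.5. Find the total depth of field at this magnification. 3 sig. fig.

1.76 mm

At magnification m, DoF ≈ 2·N_eff·c/m² = 2 × 47.5 × 0.015 / 0.9² = 1.425 / 0.81 ≈ 1.76 mm.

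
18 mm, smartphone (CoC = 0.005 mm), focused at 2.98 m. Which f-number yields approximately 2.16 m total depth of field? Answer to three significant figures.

Write h = H − f = f²/(N·c). The thin-lens limits are Dn = s·h/(h + (s−f)) and Df = s·h/(h − (s−f)), so DoF = Df − Dn = 2·s·(s−f)·h / (h² − (s−f)²).
That is a quadratic in h: DoF·h² − 2·s·(s−f)·h − DoF·(s−f)² = 0 ⇒ h = (s−f)·(s + √(s² + DoF²)) / DoF = 2962 × (2980 + √(2980² + 2160²)) / 2160 = 2962 × (2980 + 3680.49) / 2160 ≈ 9133.5 mm.
Then N = f²/(c·h) = 18² / (0.005 × 9133.5) = 324 / 45.668 ≈ 7.09.

f/7.09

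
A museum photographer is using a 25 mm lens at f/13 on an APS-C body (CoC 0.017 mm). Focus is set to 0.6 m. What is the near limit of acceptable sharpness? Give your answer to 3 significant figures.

Hyperfocal distance H = f²/(N·c) + f = 25²/(13 × 0.017) + 25 = 625/0.221 + 25 ≈ 2853.1 mm ≈ 2.853 m.
Near limit Dn = s·(H − f)/(H + s − 2f) = 600 × (2853.1 − 25) / (2853.1 + 600 − 2 × 25) = 600 × 2828.1 / 3403.1 ≈ 498.62 mm.

499 mm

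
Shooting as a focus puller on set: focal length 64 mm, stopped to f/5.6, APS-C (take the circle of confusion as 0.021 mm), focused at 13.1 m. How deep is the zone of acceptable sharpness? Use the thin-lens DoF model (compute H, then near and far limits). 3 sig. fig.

Hyperfocal distance H = f²/(N·c) + f = 64²/(5.6 × 0.021) + 64 = 4096/0.1176 + 64 ≈ 34893.9 mm ≈ 34.89 m.
Near limit Dn = s·(H − f)/(H + s − 2f) = 13100 × (34893.9 − 64) / (34893.9 + 13100 − 2 × 64) = 13100 × 34829.9 / 47865.9 ≈ 9532 mm.
Far limit Df = s·(H − f)/(H − s) = 13100 × (34893.9 − 64) / (34893.9 − 13100) = 13100 × 34829.9 / 21793.9 ≈ 20936 mm.
Depth of field = Df − Dn = 20936 − 9532 ≈ 11404 mm ≈ 11.4 m.

11.4 m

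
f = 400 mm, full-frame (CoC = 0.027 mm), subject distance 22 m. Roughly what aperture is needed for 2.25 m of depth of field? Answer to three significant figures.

Write h = H − f = f²/(N·c). The thin-lens limits are Dn = s·h/(h + (s−f)) and Df = s·h/(h − (s−f)), so DoF = Df − Dn = 2·s·(s−f)·h / (h² − (s−f)²).
That is a quadratic in h: DoF·h² − 2·s·(s−f)·h − DoF·(s−f)² = 0 ⇒ h = (s−f)·(s + √(s² + DoF²)) / DoF = 21600 × (22000 + √(22000² + 2250²)) / 2250 = 21600 × (22000 + 22114.8) / 2250 ≈ 423502 mm.
Then N = f²/(c·h) = 400² / (0.027 × 423502) = 160000 / 11435 ≈ 14.

f/14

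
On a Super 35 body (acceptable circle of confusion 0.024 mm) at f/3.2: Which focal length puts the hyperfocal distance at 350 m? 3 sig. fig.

From H = f²/(N·c) + f, with f ≪ H: f ≈ √(H·N·c) = √(350000 × 3.2 × 0.024) = √26880 ≈ 164.0 mm.
The +f correction barely moves this — solving exactly, f² + N·c·f − N·c·H = 0 ⇒ f = (−N·c + √((N·c)² + 4·N·c·H))/2 = (−0.0768 + √107520)/2 ≈ 163.91 mm, so f ≈ 164 mm.

164 mm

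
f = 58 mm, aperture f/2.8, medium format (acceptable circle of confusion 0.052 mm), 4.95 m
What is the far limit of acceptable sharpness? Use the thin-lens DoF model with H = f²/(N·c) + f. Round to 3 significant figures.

Hyperfocal distance H = f²/(N·c) + f = 58²/(2.8 × 0.052) + 58 = 3364/0.1456 + 58 ≈ 23162.4 mm ≈ 23.16 m.
Far limit Df = s·(H − f)/(H − s) = 4950 × (23162.4 − 58) / (23162.4 − 4950) = 4950 × 23104.4 / 18212.4 ≈ 6279.6 mm ≈ 6.28 m.

6.28 m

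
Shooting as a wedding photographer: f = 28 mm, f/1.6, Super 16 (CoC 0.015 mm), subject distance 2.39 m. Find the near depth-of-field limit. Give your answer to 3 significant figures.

2.23 m

Hyperfocal distance H = f²/(N·c) + f = 28²/(1.6 × 0.015) + 28 = 784/0.024 + 28 ≈ 32694.7 mm ≈ 32.69 m.
Near limit Dn = s·(H − f)/(H + s − 2f) = 2390 × (32694.7 − 28) / (32694.7 + 2390 − 2 × 28) = 2390 × 32666.7 / 35028.7 ≈ 2228.8 mm ≈ 2.23 m.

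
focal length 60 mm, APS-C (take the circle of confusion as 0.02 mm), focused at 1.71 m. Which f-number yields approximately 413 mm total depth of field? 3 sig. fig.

f/13

Write h = H − f = f²/(N·c). The thin-lens limits are Dn = s·h/(h + (s−f)) and Df = s·h/(h − (s−f)), so DoF = Df − Dn = 2·s·(s−f)·h / (h² − (s−f)²).
That is a quadratic in h: DoF·h² − 2·s·(s−f)·h − DoF·(s−f)² = 0 ⇒ h = (s−f)·(s + √(s² + DoF²)) / DoF = 1650 × (1710 + √(1710² + 413²)) / 413 = 1650 × (1710 + 1759.17) / 413 ≈ 13860 mm.
Then N = f²/(c·h) = 60² / (0.02 × 13860) = 3600 / 277.20 ≈ 13.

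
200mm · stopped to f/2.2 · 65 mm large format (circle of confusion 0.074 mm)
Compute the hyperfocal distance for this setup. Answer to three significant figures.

Hyperfocal distance H = f²/(N·c) + f = 200²/(2.2 × 0.074) + 200 = 40000/0.1628 + 200 ≈ 245900.2 mm ≈ 246 m.

246 m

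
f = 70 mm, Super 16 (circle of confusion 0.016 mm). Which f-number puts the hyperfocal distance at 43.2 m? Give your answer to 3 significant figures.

Rearrange H = f²/(N·c) + f for N: N = f² / ((H − f)·c).
N = 70² / ((43200 − 70) × 0.016) = 4900 / 690.1 ≈ 7.10.

f/7.10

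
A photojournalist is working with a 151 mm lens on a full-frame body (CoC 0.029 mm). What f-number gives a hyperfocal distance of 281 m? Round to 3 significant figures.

f/2.80

Rearrange H = f²/(N·c) + f for N: N = f² / ((H − f)·c).
N = 151² / ((281000 − 151) × 0.029) = 22801 / 8145 ≈ 2.80.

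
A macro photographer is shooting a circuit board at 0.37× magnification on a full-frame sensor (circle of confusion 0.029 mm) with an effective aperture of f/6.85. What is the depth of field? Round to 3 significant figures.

At magnification m, DoF ≈ 2·N_eff·c/m² = 2 × 6.85 × 0.029 / 0.37² = 0.3973 / 0.1369 ≈ 2.9 mm.

2.90 mm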